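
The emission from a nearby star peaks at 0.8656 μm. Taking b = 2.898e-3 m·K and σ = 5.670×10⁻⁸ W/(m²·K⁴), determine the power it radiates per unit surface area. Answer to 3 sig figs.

I ≈ 7.12×10⁶ W/m²

Wien's law: T = b/λ_max = 2.898×10⁻³/8.656×10⁻⁷ = 3347.97 K.
Then I = σT⁴ = 5.670×10⁻⁸×(3347.97)⁴ = 7.12×10⁶ W/m².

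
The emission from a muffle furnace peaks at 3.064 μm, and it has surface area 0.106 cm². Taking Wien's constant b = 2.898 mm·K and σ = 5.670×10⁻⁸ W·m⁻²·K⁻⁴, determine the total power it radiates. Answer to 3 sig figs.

Wien's law: T = b/λ_max = 2.898×10⁻³/3.064×10⁻⁶ = 945.822 K.
Area A = 0.106 cm² = 1.06×10⁻⁵ m².
Then P = σAT⁴ = 5.670×10⁻⁸×1.06×10⁻⁵×(945.822)⁴ = 0.481 W.

P ≈ 0.481 W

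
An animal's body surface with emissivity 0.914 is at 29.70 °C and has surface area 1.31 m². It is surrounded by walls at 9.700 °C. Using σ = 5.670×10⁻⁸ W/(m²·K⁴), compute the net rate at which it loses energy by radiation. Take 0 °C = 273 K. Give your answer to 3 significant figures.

T = 29.70 °C + 273 = 302.70 K.
Surroundings: T = 9.700 °C + 273 = 282.700 K.
Area A = 1.31 m².
Net radiated power P_net = εσA(T⁴ − T₀⁴) = 0.914×5.670×10⁻⁸×1.31×(302.70⁴ − 282.700⁴).
T⁴ − T₀⁴ = 8.39556×10⁹ − 6.38709×10⁹ = 2.00847×10⁹ K⁴, so P_net = 136 W.

Net loss ≈ 136 W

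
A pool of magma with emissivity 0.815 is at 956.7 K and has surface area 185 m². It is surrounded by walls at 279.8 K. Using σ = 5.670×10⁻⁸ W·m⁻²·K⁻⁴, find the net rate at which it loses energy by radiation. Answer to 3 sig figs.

Net loss ≈ 7.11×10⁶ W

Area A = 185 m².
Net radiated power P_net = εσA(T⁴ − T₀⁴) = 0.815×5.670×10⁻⁸×185×(956.7⁴ − 279.8⁴).
T⁴ − T₀⁴ = 8.37728×10¹¹ − 6.12902×10⁹ = 8.31599×10¹¹ K⁴, so P_net = 7.11×10⁶ W.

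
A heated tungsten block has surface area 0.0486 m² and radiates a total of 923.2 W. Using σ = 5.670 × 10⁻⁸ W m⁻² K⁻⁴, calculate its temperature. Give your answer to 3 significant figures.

T ≈ 761 K

Area A = 0.0486 m².
P = σAT⁴ ⇒ T = (P/(σA))^(1/4) = (923.2/(5.670×10⁻⁸×0.0486))^(1/4) = 761 K.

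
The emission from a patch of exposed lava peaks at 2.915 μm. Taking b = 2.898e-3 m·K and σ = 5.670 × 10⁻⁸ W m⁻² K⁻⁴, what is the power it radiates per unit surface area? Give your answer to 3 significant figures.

I ≈ 5.54×10⁴ W/m²

Wien's law: T = b/λ_max = 2.898×10⁻³/2.915×10⁻⁶ = 994.168 K.
Then I = σT⁴ = 5.670×10⁻⁸×(994.168)⁴ = 5.54×10⁴ W/m².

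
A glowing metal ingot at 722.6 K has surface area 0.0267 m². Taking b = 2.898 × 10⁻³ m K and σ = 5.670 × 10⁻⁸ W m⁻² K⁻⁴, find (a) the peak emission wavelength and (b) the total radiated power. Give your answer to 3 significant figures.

(a) λ_max = b/T = 2.898×10⁻³/722.6 = 4.011×10⁻⁶ m = 4.01 μm.
Area A = 0.0267 m².
(b) P = σAT⁴ = 5.670×10⁻⁸×0.0267×(722.6)⁴ = 413 W.

λ_max ≈ 4.01 μm; P ≈ 413 W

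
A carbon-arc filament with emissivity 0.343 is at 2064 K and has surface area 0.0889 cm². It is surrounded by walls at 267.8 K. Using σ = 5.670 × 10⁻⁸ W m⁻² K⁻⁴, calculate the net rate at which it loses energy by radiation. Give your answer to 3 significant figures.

Area A = 0.0889 cm² = 8.89×10⁻⁶ m².
Net radiated power P_net = εσA(T⁴ − T₀⁴) = 0.343×5.670×10⁻⁸×8.89×10⁻⁶×(2064⁴ − 267.8⁴).
T⁴ − T₀⁴ = 1.81484×10¹³ − 5.14331×10⁹ = 1.81433×10¹³ K⁴, so P_net = 3.14 W.

Net loss ≈ 3.14 W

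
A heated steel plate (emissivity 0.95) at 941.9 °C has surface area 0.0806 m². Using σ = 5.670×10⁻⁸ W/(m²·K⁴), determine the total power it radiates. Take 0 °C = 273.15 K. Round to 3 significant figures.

P ≈ 9.46×10³ W

T = 941.9 °C + 273.15 = 1215.05 K.
Area A = 0.0806 m².
P = εσAT⁴ = 0.95 × 5.670×10⁻⁸ × 0.0806 × (1215.05)⁴ = 9.46×10³ W.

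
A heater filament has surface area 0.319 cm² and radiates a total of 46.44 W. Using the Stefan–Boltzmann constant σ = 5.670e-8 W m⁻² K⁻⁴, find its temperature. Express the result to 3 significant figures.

Area A = 0.319 cm² = 3.19×10⁻⁵ m².
P = σAT⁴ ⇒ T = (P/(σA))^(1/4) = (46.44/(5.670×10⁻⁸×3.19×10⁻⁵))^(1/4) = 2.25×10³ K.

T ≈ 2.25×10³ K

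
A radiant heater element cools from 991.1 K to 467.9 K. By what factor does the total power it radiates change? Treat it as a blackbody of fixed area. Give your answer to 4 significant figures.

P ∝ T⁴, so P₂/P₁ = (T₂/T₁)⁴ = (467.9/991.1)⁴ = (0.472102)⁴ = 0.04968.

P₂/P₁ ≈ 0.04968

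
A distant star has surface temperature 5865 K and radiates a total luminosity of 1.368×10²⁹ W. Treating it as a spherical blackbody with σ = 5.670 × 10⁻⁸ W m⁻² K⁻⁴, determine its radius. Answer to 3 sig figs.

L = 4πR²σT⁴ ⇒ R = √(L/(4πσT⁴)).
σT⁴ = 6.70896×10⁷ W/m², so R = √(1.368×10²⁹/(4π×6.70896×10⁷)) = 1.27×10¹⁰ m.

R ≈ 1.27×10¹⁰ m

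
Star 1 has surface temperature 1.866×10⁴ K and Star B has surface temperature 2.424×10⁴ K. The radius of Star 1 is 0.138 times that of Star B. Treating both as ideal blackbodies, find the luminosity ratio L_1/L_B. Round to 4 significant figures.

L ∝ R²T⁴, so L_1/L_B = (R_1/R_B)²(T_1/T_B)⁴ = (0.138)² × (1.866×10⁴/2.424×10⁴)⁴ = 0.019044 × 0.351169 = 6.688×10⁻³.

L_1/L_B ≈ 6.688×10⁻³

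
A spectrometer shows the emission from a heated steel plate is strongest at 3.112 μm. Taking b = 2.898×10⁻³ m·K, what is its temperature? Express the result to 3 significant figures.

Wien's law gives T = b/λ_max = (2.898×10⁻³ m·K)/(3.112×10⁻⁶ m) = 931 K.

T ≈ 931 K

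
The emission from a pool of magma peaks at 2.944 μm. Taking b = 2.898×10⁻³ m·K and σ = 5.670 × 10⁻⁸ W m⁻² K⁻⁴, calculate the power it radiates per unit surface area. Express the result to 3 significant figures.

I ≈ 5.32×10⁴ W/m²

Wien's law: T = b/λ_max = 2.898×10⁻³/2.944×10⁻⁶ = 984.375 K.
Then I = σT⁴ = 5.670×10⁻⁸×(984.375)⁴ = 5.32×10⁴ W/m².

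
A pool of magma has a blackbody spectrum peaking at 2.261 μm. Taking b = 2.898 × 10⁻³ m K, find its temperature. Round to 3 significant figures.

T ≈ 1.28×10³ K

Wien's law gives T = b/λ_max = (2.898×10⁻³ m·K)/(2.261×10⁻⁶ m) = 1.28×10³ K.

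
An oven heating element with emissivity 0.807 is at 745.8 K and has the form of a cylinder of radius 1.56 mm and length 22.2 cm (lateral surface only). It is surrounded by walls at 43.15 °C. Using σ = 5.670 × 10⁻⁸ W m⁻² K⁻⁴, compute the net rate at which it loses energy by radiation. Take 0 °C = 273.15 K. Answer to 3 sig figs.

Surroundings: T = 43.15 °C + 273.15 = 316.30 K.
Lateral area A = 2πrL = 2π×1.56×10⁻³×0.222 = 2.17599×10⁻³ m².
Net radiated power P_net = εσA(T⁴ − T₀⁴) = 0.807×5.670×10⁻⁸×2.17599×10⁻³×(745.8⁴ − 316.30⁴).
T⁴ − T₀⁴ = 3.09378×10¹¹ − 1.00091×10¹⁰ = 2.99369×10¹¹ K⁴, so P_net = 29.8 W.

Net loss ≈ 29.8 W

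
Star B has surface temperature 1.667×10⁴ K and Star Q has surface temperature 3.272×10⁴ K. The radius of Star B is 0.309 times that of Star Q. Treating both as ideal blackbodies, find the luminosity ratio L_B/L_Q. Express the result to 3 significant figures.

L_B/L_Q ≈ 6.43×10⁻³

L ∝ R²T⁴, so L_B/L_Q = (R_B/R_Q)²(T_B/T_Q)⁴ = (0.309)² × (1.667×10⁴/3.272×10⁴)⁴ = 0.095481 × 0.0673735 = 6.43×10⁻³.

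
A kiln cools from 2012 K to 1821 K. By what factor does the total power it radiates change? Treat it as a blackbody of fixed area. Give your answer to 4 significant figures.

P ∝ T⁴, so P₂/P₁ = (T₂/T₁)⁴ = (1821/2012)⁴ = (0.905070)⁴ = 0.6710.

P₂/P₁ ≈ 0.6710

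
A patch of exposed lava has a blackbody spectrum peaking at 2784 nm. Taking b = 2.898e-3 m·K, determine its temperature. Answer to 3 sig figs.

Wien's law gives T = b/λ_max = (2.898×10⁻³ m·K)/(2.784×10⁻⁶ m) = 1.04×10³ K.

T ≈ 1.04×10³ K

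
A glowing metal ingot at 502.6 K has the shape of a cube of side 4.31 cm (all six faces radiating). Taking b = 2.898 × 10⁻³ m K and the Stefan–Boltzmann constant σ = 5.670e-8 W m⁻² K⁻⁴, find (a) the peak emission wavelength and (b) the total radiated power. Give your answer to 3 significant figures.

λ_max ≈ 5.77 μm; P ≈ 40.3 W

(a) λ_max = b/T = 2.898×10⁻³/502.6 = 5.766×10⁻⁶ m = 5.77 μm.
Area A = 6s² = 6×(0.0431 m)² = 0.0111457 m².
(b) P = σAT⁴ = 5.670×10⁻⁸×0.0111457×(502.6)⁴ = 40.3 W.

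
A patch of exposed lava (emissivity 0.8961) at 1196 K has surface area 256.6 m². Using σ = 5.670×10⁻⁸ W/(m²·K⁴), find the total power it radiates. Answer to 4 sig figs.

P ≈ 2.668×10⁷ W

Area A = 256.6 m².
P = εσAT⁴ = 0.8961 × 5.670×10⁻⁸ × 256.6 × (1196)⁴ = 2.668×10⁷ W.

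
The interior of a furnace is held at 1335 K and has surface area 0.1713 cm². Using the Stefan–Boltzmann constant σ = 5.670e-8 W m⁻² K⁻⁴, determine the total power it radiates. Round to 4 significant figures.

Area A = 0.1713 cm² = 1.713×10⁻⁵ m².
P = σAT⁴ = 5.670×10⁻⁸ × 1.713×10⁻⁵ × (1335)⁴ = 3.085 W.

P ≈ 3.085 W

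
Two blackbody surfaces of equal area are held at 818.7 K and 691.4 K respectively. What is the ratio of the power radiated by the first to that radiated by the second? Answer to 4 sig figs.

P₁/P₂ ≈ 1.966

With equal areas, P₁/P₂ = (T₁/T₂)⁴ = (818.7/691.4)⁴ = 1.966.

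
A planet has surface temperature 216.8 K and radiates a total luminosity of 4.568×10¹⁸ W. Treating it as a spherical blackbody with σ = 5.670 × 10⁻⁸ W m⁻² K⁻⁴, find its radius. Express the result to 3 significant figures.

R ≈ 5.39×10⁷ m

L = 4πR²σT⁴ ⇒ R = √(L/(4πσT⁴)).
σT⁴ = 125.262 W/m², so R = √(4.568×10¹⁸/(4π×125.262)) = 5.39×10⁷ m.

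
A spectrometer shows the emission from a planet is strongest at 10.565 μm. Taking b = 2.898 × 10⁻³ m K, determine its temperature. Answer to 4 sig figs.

T ≈ 274.3 K

Wien's law gives T = b/λ_max = (2.898×10⁻³ m·K)/(1.0565×10⁻⁵ m) = 274.3 K.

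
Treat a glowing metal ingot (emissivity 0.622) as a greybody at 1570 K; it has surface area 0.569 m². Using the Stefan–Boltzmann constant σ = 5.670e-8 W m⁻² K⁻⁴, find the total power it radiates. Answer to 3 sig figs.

P ≈ 1.22×10⁵ W

Area A = 0.569 m².
P = εσAT⁴ = 0.622 × 5.670×10⁻⁸ × 0.569 × (1570)⁴ = 1.22×10⁵ W.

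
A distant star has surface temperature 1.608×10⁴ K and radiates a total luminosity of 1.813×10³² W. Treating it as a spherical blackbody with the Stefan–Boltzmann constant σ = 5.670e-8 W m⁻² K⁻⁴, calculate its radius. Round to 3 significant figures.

L = 4πR²σT⁴ ⇒ R = √(L/(4πσT⁴)).
σT⁴ = 3.79077×10⁹ W/m², so R = √(1.813×10³²/(4π×3.79077×10⁹)) = 6.17×10¹⁰ m.

R ≈ 6.17×10¹⁰ m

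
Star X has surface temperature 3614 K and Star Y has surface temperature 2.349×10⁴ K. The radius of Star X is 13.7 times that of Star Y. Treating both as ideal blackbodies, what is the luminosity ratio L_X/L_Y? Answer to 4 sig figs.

L_X/L_Y ≈ 0.1052

L ∝ R²T⁴, so L_X/L_Y = (R_X/R_Y)²(T_X/T_Y)⁴ = (13.7)² × (3614/2.349×10⁴)⁴ = 187.69 × 5.60300×10⁻⁴ = 0.1052.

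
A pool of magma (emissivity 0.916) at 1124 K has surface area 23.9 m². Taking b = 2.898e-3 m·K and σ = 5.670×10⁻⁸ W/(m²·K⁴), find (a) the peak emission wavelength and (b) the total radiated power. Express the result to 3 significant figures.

(a) λ_max = b/T = 2.898×10⁻³/1124 = 2.578×10⁻⁶ m = 2.58×10³ nm.
Area A = 23.9 m².
(b) P = εσAT⁴ = 0.916×5.670×10⁻⁸×23.9×(1124)⁴ = 1.98×10⁶ W.

λ_max ≈ 2.58×10³ nm; P ≈ 1.98×10⁶ W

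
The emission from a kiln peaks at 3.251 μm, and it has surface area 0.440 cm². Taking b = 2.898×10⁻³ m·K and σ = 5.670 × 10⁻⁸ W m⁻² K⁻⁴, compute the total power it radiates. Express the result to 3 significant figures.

P ≈ 1.58 W

Wien's law: T = b/λ_max = 2.898×10⁻³/3.251×10⁻⁶ = 891.418 K.
Area A = 0.440 cm² = 4.40×10⁻⁵ m².
Then P = σAT⁴ = 5.670×10⁻⁸×4.40×10⁻⁵×(891.418)⁴ = 1.58 W.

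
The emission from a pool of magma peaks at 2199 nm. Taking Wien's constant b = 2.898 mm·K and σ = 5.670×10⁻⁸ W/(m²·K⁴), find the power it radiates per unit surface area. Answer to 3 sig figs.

Wien's law: T = b/λ_max = 2.898×10⁻³/2.199×10⁻⁶ = 1317.87 K.
Then I = σT⁴ = 5.670×10⁻⁸×(1317.87)⁴ = 1.71×10⁵ W/m².

I ≈ 1.71×10⁵ W/m²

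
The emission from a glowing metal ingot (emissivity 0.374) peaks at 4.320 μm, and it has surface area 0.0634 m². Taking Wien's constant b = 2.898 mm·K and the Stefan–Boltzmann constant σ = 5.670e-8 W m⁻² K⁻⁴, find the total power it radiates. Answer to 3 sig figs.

Wien's law: T = b/λ_max = 2.898×10⁻³/4.320×10⁻⁶ = 670.833 K.
Area A = 0.0634 m².
Then P = εσAT⁴ = 0.374×5.670×10⁻⁸×0.0634×(670.833)⁴ = 272 W.

P ≈ 272 W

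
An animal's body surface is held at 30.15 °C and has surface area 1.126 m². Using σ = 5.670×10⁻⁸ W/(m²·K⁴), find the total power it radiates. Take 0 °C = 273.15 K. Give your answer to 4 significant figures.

T = 30.15 °C + 273.15 = 303.30 K.
Area A = 1.126 m².
P = σAT⁴ = 5.670×10⁻⁸ × 1.126 × (303.30)⁴ = 540.3 W.

P ≈ 540.3 W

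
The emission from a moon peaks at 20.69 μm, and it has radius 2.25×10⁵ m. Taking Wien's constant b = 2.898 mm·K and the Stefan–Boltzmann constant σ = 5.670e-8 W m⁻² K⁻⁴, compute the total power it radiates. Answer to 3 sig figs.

Wien's law: T = b/λ_max = 2.898×10⁻³/2.069×10⁻⁵ = 140.068 K.
Surface area A = 4πR² = 4π(2.25×10⁵ m)² = 6.36173×10¹¹ m².
Then P = σAT⁴ = 5.670×10⁻⁸×6.36173×10¹¹×(140.068)⁴ = 1.39×10¹³ W.

P ≈ 1.39×10¹³ W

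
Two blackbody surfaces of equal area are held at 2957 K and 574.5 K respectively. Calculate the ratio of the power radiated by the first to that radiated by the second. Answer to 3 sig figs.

With equal areas, P₁/P₂ = (T₁/T₂)⁴ = (2957/574.5)⁴ = 702.

P₁/P₂ ≈ 702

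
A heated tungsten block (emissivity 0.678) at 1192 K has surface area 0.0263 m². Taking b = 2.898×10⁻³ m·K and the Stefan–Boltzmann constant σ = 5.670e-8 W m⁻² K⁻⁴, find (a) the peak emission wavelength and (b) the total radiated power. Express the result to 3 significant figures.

(a) λ_max = b/T = 2.898×10⁻³/1192 = 2.431×10⁻⁶ m = 2.43×10³ nm.
Area A = 0.0263 m².
(b) P = εσAT⁴ = 0.678×5.670×10⁻⁸×0.0263×(1192)⁴ = 2.04×10³ W.

λ_max ≈ 2.43×10³ nm; P ≈ 2.04×10³ W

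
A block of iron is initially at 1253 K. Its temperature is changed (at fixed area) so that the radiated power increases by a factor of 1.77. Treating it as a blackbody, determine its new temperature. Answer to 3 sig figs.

T₂ ≈ 1.45×10³ K

P ∝ T⁴, so T₂/T₁ = (P₂/P₁)^(1/4) = (1.77)^(1/4) = 1.15344.
T₂ = 1253 × 1.15344 = 1.45×10³ K.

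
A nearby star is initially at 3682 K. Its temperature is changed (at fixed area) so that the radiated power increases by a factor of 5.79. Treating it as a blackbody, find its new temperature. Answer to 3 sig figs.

T₂ ≈ 5.71×10³ K

P ∝ T⁴, so T₂/T₁ = (P₂/P₁)^(1/4) = (5.79)^(1/4) = 1.55121.
T₂ = 3682 × 1.55121 = 5.71×10³ K.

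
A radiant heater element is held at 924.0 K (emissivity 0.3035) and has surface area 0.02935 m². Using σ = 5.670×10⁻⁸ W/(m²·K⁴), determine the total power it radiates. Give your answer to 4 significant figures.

P ≈ 368.2 W

Area A = 0.02935 m².
P = εσAT⁴ = 0.3035 × 5.670×10⁻⁸ × 0.02935 × (924.0)⁴ = 368.2 W.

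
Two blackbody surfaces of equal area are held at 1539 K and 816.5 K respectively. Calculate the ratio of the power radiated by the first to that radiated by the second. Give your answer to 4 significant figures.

With equal areas, P₁/P₂ = (T₁/T₂)⁴ = (1539/816.5)⁴ = 12.62.

P₁/P₂ ≈ 12.62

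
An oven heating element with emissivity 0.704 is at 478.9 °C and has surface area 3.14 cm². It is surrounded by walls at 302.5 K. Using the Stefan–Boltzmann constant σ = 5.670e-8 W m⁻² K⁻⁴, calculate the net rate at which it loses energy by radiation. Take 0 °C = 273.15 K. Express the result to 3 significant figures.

Net loss ≈ 3.90 W

T = 478.9 °C + 273.15 = 752.05 K.
Area A = 3.14 cm² = 3.14×10⁻⁴ m².
Net radiated power P_net = εσA(T⁴ − T₀⁴) = 0.704×5.670×10⁻⁸×3.14×10⁻⁴×(752.05⁴ − 302.5⁴).
T⁴ − T₀⁴ = 3.19880×10¹¹ − 8.37339×10⁹ = 3.11507×10¹¹ K⁴, so P_net = 3.90 W.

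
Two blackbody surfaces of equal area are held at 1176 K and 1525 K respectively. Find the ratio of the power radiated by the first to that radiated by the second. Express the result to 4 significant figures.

With equal areas, P₁/P₂ = (T₁/T₂)⁴ = (1176/1525)⁴ = 0.3536.

P₁/P₂ ≈ 0.3536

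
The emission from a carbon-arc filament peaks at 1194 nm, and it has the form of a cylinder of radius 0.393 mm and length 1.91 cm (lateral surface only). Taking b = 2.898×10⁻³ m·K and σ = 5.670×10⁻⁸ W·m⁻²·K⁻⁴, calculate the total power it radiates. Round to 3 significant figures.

Wien's law: T = b/λ_max = 2.898×10⁻³/1.194×10⁻⁶ = 2427.14 K.
Lateral area A = 2πrL = 2π×3.93×10⁻⁴×0.0191 = 4.71635×10⁻⁵ m².
Then P = σAT⁴ = 5.670×10⁻⁸×4.71635×10⁻⁵×(2427.14)⁴ = 92.8 W.

P ≈ 92.8 W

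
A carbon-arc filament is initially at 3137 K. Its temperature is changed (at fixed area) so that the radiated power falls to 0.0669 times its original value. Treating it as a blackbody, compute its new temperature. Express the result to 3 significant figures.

P ∝ T⁴, so T₂/T₁ = (P₂/P₁)^(1/4) = (0.0669)^(1/4) = 0.508577.
T₂ = 3137 × 0.508577 = 1.60×10³ K.

T₂ ≈ 1.60×10³ K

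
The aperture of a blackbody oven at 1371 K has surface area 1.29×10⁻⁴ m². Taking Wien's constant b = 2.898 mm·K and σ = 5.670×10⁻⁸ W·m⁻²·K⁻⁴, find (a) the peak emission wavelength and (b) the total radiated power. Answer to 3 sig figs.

(a) λ_max = b/T = 2.898×10⁻³/1371 = 2.114×10⁻⁶ m = 2.11×10³ nm.
Area A = 1.29×10⁻⁴ m².
(b) P = σAT⁴ = 5.670×10⁻⁸×1.29×10⁻⁴×(1371)⁴ = 25.8 W.

λ_max ≈ 2.11×10³ nm; P ≈ 25.8 W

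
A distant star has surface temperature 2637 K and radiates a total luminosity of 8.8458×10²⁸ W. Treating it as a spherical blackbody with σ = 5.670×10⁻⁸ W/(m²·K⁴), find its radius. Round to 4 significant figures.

L = 4πR²σT⁴ ⇒ R = √(L/(4πσT⁴)).
σT⁴ = 2.74172×10⁶ W/m², so R = √(8.8458×10²⁸/(4π×2.74172×10⁶)) = 5.067×10¹⁰ m.

R ≈ 5.067×10¹⁰ m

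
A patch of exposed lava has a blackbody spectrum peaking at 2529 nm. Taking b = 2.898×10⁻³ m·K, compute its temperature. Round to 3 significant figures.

Wien's law gives T = b/λ_max = (2.898×10⁻³ m·K)/(2.529×10⁻⁶ m) = 1.15×10³ K.

T ≈ 1.15×10³ K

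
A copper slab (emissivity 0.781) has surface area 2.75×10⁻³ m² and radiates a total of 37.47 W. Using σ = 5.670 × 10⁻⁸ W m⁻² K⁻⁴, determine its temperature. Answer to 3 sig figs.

Area A = 2.75×10⁻³ m².
P = εσAT⁴ ⇒ T = (P/(εσA))^(1/4) = (37.47/(0.781×5.670×10⁻⁸×2.75×10⁻³))^(1/4) = 745 K.

T ≈ 745 K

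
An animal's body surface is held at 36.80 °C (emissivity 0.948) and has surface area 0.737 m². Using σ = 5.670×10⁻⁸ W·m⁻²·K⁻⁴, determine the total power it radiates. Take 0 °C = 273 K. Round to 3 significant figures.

T = 36.80 °C + 273 = 309.80 K.
Area A = 0.737 m².
P = εσAT⁴ = 0.948 × 5.670×10⁻⁸ × 0.737 × (309.80)⁴ = 365 W.

P ≈ 365 W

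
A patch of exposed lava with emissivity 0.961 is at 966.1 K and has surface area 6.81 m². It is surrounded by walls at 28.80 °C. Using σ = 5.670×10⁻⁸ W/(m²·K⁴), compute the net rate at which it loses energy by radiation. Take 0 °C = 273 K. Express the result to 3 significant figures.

Surroundings: T = 28.80 °C + 273 = 301.80 K.
Area A = 6.81 m².
Net radiated power P_net = εσA(T⁴ − T₀⁴) = 0.961×5.670×10⁻⁸×6.81×(966.1⁴ − 301.80⁴).
T⁴ − T₀⁴ = 8.71141×10¹¹ − 8.29616×10⁹ = 8.62845×10¹¹ K⁴, so P_net = 3.20×10⁵ W.

Net loss ≈ 3.20×10⁵ W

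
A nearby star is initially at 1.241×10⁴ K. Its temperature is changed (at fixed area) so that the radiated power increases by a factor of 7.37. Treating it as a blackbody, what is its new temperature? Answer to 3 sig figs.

T₂ ≈ 2.04×10⁴ K

P ∝ T⁴, so T₂/T₁ = (P₂/P₁)^(1/4) = (7.37)^(1/4) = 1.64766.
T₂ = 1.241×10⁴ × 1.64766 = 2.04×10⁴ K.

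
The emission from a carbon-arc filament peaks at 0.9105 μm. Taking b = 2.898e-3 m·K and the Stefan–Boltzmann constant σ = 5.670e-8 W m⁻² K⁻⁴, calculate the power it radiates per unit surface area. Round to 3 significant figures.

Wien's law: T = b/λ_max = 2.898×10⁻³/9.105×10⁻⁷ = 3182.87 K.
Then I = σT⁴ = 5.670×10⁻⁸×(3182.87)⁴ = 5.82×10⁶ W/m².

I ≈ 5.82×10⁶ W/m²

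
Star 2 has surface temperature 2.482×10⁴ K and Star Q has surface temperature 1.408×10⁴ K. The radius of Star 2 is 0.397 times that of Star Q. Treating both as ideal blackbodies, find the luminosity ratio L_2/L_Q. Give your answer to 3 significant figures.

L_2/L_Q ≈ 1.52

L ∝ R²T⁴, so L_2/L_Q = (R_2/R_Q)²(T_2/T_Q)⁴ = (0.397)² × (2.482×10⁴/1.408×10⁴)⁴ = 0.157609 × 9.65598 = 1.52.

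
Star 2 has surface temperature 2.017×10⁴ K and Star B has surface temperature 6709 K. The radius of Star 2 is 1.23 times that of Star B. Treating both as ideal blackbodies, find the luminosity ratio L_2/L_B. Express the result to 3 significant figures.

L ∝ R²T⁴, so L_2/L_B = (R_2/R_B)²(T_2/T_B)⁴ = (1.23)² × (2.017×10⁴/6709)⁴ = 1.5129 × 81.6944 = 124.

L_2/L_B ≈ 124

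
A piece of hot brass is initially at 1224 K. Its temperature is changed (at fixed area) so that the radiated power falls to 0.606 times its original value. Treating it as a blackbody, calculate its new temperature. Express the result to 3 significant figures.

P ∝ T⁴, so T₂/T₁ = (P₂/P₁)^(1/4) = (0.606)^(1/4) = 0.882304.
T₂ = 1224 × 0.882304 = 1.08×10³ K.

T₂ ≈ 1.08×10³ K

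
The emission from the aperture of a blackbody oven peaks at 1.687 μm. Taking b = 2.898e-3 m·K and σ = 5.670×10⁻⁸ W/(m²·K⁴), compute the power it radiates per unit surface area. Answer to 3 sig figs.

Wien's law: T = b/λ_max = 2.898×10⁻³/1.687×10⁻⁶ = 1717.84 K.
Then I = σT⁴ = 5.670×10⁻⁸×(1717.84)⁴ = 4.94×10⁵ W/m².

I ≈ 4.94×10⁵ W/m²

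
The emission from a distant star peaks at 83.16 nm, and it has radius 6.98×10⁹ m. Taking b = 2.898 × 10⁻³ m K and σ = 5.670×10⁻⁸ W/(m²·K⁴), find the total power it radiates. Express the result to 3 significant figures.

Wien's law: T = b/λ_max = 2.898×10⁻³/8.316×10⁻⁸ = 34848.5 K.
Surface area A = 4πR² = 4π(6.98×10⁹ m)² = 6.12239×10²⁰ m².
Then P = σAT⁴ = 5.670×10⁻⁸×6.12239×10²⁰×(34848.5)⁴ = 5.12×10³¹ W.

P ≈ 5.12×10³¹ W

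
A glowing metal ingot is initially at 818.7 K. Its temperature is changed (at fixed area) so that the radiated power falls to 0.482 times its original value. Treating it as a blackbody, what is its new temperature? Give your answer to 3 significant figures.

T₂ ≈ 682 K

P ∝ T⁴, so T₂/T₁ = (P₂/P₁)^(1/4) = (0.482)^(1/4) = 0.833224.
T₂ = 818.7 × 0.833224 = 682 K.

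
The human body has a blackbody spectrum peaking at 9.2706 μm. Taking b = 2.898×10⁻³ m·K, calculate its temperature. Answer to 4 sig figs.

Wien's law gives T = b/λ_max = (2.898×10⁻³ m·K)/(9.2706×10⁻⁶ m) = 312.6 K.

T ≈ 312.6 K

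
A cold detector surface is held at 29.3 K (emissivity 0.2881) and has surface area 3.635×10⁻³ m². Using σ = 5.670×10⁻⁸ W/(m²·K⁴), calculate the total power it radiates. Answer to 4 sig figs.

P ≈ 4.376×10⁻⁵ W

Area A = 3.635×10⁻³ m².
P = εσAT⁴ = 0.2881 × 5.670×10⁻⁸ × 3.635×10⁻³ × (29.3)⁴ = 4.376×10⁻⁵ W.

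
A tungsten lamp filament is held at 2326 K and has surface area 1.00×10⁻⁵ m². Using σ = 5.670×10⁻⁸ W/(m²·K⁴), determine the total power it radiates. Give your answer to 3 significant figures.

Area A = 1.00×10⁻⁵ m².
P = σAT⁴ = 5.670×10⁻⁸ × 1.00×10⁻⁵ × (2326)⁴ = 16.6 W.

P ≈ 16.6 W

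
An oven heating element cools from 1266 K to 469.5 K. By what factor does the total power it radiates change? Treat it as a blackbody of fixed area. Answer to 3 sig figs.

P ∝ T⁴, so P₂/P₁ = (T₂/T₁)⁴ = (469.5/1266)⁴ = (0.370853)⁴ = 0.0189.

P₂/P₁ ≈ 0.0189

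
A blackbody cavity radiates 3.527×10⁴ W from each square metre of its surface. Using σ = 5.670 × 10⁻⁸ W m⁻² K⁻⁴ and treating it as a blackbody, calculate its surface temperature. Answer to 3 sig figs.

I = σT⁴, so T = (I/σ)^(1/4) = (3.527×10⁴/(5.670×10⁻⁸))^(1/4) = 888 K.

T ≈ 888 K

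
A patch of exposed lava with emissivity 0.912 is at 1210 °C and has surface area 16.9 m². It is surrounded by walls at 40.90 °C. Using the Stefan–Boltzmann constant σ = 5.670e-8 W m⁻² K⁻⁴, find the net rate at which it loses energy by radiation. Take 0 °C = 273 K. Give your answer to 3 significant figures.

T = 1210 °C + 273 = 1483 K.
Surroundings: T = 40.90 °C + 273 = 313.90 K.
Area A = 16.9 m².
Net radiated power P_net = εσA(T⁴ − T₀⁴) = 0.912×5.670×10⁻⁸×16.9×(1483⁴ − 313.90⁴).
T⁴ − T₀⁴ = 4.83687×10¹² − 9.70879×10⁹ = 4.82716×10¹² K⁴, so P_net = 4.22×10⁶ W.

Net loss ≈ 4.22×10⁶ W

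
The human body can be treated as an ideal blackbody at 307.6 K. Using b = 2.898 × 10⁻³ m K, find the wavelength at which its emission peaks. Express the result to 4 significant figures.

Wien's displacement law: λ_max = b/T = (2.898×10⁻³ m·K)/(307.6 K) = 9.4213×10⁻⁶ m.
That is 9.421 μm, in the infrared range.

λ_max ≈ 9.421 μm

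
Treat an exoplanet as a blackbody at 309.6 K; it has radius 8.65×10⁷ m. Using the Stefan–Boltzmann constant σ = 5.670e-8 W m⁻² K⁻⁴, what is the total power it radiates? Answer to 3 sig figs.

P ≈ 4.90×10¹⁹ W

Surface area A = 4πR² = 4π(8.65×10⁷ m)² = 9.40247×10¹⁶ m².
P = σAT⁴ = 5.670×10⁻⁸ × 9.40247×10¹⁶ × (309.6)⁴ = 4.90×10¹⁹ W.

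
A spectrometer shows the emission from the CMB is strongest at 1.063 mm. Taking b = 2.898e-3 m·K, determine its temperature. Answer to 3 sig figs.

Wien's law gives T = b/λ_max = (2.898×10⁻³ m·K)/(1.063×10⁻³ m) = 2.73 K.

T ≈ 2.73 K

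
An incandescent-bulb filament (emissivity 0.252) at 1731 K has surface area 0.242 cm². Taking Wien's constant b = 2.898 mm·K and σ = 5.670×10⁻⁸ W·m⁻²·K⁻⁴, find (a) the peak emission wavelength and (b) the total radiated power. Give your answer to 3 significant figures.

λ_max ≈ 1.67×10³ nm; P ≈ 3.10 W

(a) λ_max = b/T = 2.898×10⁻³/1731 = 1.674×10⁻⁶ m = 1.67×10³ nm.
Area A = 0.242 cm² = 2.42×10⁻⁵ m².
(b) P = εσAT⁴ = 0.252×5.670×10⁻⁸×2.42×10⁻⁵×(1731)⁴ = 3.10 W.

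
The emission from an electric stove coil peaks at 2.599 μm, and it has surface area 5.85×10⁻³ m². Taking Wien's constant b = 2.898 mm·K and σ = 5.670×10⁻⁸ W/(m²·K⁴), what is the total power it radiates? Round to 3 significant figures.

Wien's law: T = b/λ_max = 2.898×10⁻³/2.599×10⁻⁶ = 1115.04 K.
Area A = 5.85×10⁻³ m².
Then P = σAT⁴ = 5.670×10⁻⁸×5.85×10⁻³×(1115.04)⁴ = 513 W.

P ≈ 513 W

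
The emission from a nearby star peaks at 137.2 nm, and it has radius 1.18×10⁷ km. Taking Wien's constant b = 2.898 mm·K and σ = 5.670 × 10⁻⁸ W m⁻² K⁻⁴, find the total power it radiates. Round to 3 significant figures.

P ≈ 1.97×10³¹ W

Wien's law: T = b/λ_max = 2.898×10⁻³/1.372×10⁻⁷ = 21122.4 K.
Surface area A = 4πR² = 4π(1.18×10¹⁰ m)² = 1.74974×10²¹ m².
Then P = σAT⁴ = 5.670×10⁻⁸×1.74974×10²¹×(21122.4)⁴ = 1.97×10³¹ W.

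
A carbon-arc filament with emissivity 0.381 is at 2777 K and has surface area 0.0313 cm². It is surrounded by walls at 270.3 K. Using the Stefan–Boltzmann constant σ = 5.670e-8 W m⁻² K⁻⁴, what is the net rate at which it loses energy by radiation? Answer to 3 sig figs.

Area A = 0.0313 cm² = 3.13×10⁻⁶ m².
Net radiated power P_net = εσA(T⁴ − T₀⁴) = 0.381×5.670×10⁻⁸×3.13×10⁻⁶×(2777⁴ − 270.3⁴).
T⁴ − T₀⁴ = 5.94708×10¹³ − 5.33807×10⁹ = 5.94655×10¹³ K⁴, so P_net = 4.02 W.

Net loss ≈ 4.02 W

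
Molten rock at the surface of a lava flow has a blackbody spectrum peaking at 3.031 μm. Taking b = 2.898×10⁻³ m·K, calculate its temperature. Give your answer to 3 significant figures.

T ≈ 956 K

Wien's law gives T = b/λ_max = (2.898×10⁻³ m·K)/(3.031×10⁻⁶ m) = 956 K.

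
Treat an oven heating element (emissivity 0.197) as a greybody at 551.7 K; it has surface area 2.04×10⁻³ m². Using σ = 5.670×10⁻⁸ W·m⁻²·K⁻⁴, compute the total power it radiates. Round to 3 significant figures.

Area A = 2.04×10⁻³ m².
P = εσAT⁴ = 0.197 × 5.670×10⁻⁸ × 2.04×10⁻³ × (551.7)⁴ = 2.11 W.

P ≈ 2.11 W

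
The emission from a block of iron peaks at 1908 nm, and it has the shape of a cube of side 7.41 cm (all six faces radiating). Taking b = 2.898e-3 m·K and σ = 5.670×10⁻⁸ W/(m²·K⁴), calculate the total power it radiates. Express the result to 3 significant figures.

P ≈ 9.94×10³ W

Wien's law: T = b/λ_max = 2.898×10⁻³/1.908×10⁻⁶ = 1518.87 K.
Area A = 6s² = 6×(0.0741 m)² = 0.0329449 m².
Then P = σAT⁴ = 5.670×10⁻⁸×0.0329449×(1518.87)⁴ = 9.94×10³ W.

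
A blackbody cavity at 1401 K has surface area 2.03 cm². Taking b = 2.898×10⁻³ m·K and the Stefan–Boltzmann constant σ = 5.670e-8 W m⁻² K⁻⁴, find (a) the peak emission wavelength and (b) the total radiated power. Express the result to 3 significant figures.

(a) λ_max = b/T = 2.898×10⁻³/1401 = 2.069×10⁻⁶ m = 2.07×10³ nm.
Area A = 2.03 cm² = 2.03×10⁻⁴ m².
(b) P = σAT⁴ = 5.670×10⁻⁸×2.03×10⁻⁴×(1401)⁴ = 44.3 W.

λ_max ≈ 2.07×10³ nm; P ≈ 44.3 W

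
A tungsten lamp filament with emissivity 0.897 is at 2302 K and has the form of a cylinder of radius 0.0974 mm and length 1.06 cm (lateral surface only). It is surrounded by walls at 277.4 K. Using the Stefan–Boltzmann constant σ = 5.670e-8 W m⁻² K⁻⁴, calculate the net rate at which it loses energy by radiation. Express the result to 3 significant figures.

Net loss ≈ 9.26 W

Lateral area A = 2πrL = 2π×9.74×10⁻⁵×0.0106 = 6.48701×10⁻⁶ m².
Net radiated power P_net = εσA(T⁴ − T₀⁴) = 0.897×5.670×10⁻⁸×6.48701×10⁻⁶×(2302⁴ − 277.4⁴).
T⁴ − T₀⁴ = 2.80816×10¹³ − 5.92142×10⁹ = 2.80757×10¹³ K⁴, so P_net = 9.26 W.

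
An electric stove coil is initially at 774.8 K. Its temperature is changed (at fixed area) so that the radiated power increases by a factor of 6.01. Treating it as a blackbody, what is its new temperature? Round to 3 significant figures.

P ∝ T⁴, so T₂/T₁ = (P₂/P₁)^(1/4) = (6.01)^(1/4) = 1.56574.
T₂ = 774.8 × 1.56574 = 1.21×10³ K.

T₂ ≈ 1.21×10³ K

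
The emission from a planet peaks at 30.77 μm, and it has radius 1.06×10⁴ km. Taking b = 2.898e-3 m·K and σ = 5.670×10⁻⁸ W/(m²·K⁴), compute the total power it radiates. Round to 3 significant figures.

Wien's law: T = b/λ_max = 2.898×10⁻³/3.077×10⁻⁵ = 94.1826 K.
Surface area A = 4πR² = 4π(1.06×10⁷ m)² = 1.41196×10¹⁵ m².
Then P = σAT⁴ = 5.670×10⁻⁸×1.41196×10¹⁵×(94.1826)⁴ = 6.30×10¹⁵ W.

P ≈ 6.30×10¹⁵ W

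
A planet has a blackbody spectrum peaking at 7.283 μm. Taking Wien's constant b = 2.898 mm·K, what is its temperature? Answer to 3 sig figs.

T ≈ 398 K

Wien's law gives T = b/λ_max = (2.898×10⁻³ m·K)/(7.283×10⁻⁶ m) = 398 K.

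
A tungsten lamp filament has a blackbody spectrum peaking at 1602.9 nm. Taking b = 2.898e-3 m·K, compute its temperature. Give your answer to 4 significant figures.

T ≈ 1808 K

Wien's law gives T = b/λ_max = (2.898×10⁻³ m·K)/(1.6029×10⁻⁶ m) = 1808 K.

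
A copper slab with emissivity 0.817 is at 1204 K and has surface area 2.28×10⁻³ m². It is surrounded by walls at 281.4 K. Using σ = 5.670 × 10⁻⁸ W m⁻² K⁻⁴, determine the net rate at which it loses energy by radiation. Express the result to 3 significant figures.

Net loss ≈ 221 W

Area A = 2.28×10⁻³ m².
Net radiated power P_net = εσA(T⁴ − T₀⁴) = 0.817×5.670×10⁻⁸×2.28×10⁻³×(1204⁴ − 281.4⁴).
T⁴ − T₀⁴ = 2.10139×10¹² − 6.27042×10⁹ = 2.09512×10¹² K⁴, so P_net = 221 W.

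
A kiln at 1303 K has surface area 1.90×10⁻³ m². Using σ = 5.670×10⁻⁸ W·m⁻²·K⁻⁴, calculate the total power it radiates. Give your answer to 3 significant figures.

P ≈ 311 W

Area A = 1.90×10⁻³ m².
P = σAT⁴ = 5.670×10⁻⁸ × 1.90×10⁻³ × (1303)⁴ = 311 W.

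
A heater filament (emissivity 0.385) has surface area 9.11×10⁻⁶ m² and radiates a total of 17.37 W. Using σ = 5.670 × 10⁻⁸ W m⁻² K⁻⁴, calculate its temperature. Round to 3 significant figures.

T ≈ 3.06×10³ K

Area A = 9.11×10⁻⁶ m².
P = εσAT⁴ ⇒ T = (P/(εσA))^(1/4) = (17.37/(0.385×5.670×10⁻⁸×9.11×10⁻⁶))^(1/4) = 3.06×10³ K.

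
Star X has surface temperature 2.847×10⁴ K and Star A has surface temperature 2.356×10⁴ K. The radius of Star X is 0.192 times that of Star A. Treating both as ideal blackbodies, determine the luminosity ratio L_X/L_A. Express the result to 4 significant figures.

L ∝ R²T⁴, so L_X/L_A = (R_X/R_A)²(T_X/T_A)⁴ = (0.192)² × (2.847×10⁴/2.356×10⁴)⁴ = 0.036864 × 2.13230 = 0.07861.

L_X/L_A ≈ 0.07861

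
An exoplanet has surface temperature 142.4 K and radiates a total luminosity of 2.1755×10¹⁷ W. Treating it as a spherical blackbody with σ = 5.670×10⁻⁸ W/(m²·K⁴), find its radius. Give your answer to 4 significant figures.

R ≈ 2.725×10⁷ m

L = 4πR²σT⁴ ⇒ R = √(L/(4πσT⁴)).
σT⁴ = 23.3143 W/m², so R = √(2.1755×10¹⁷/(4π×23.3143)) = 2.725×10⁷ m.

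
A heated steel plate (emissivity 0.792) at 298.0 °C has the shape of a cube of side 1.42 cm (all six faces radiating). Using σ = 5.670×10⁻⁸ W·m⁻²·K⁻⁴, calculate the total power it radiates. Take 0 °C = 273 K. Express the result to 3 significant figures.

T = 298.0 °C + 273 = 571.0 K.
Area A = 6s² = 6×(0.0142 m)² = 1.20984×10⁻³ m².
P = εσAT⁴ = 0.792 × 5.670×10⁻⁸ × 1.20984×10⁻³ × (571.0)⁴ = 5.78 W.

P ≈ 5.78 W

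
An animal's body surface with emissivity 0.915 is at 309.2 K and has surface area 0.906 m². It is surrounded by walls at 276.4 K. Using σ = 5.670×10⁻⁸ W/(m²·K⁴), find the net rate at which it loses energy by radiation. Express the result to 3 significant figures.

Net loss ≈ 155 W

Area A = 0.906 m².
Net radiated power P_net = εσA(T⁴ − T₀⁴) = 0.915×5.670×10⁻⁸×0.906×(309.2⁴ − 276.4⁴).
T⁴ − T₀⁴ = 9.14025×10⁹ − 5.83650×10⁹ = 3.30375×10⁹ K⁴, so P_net = 155 W.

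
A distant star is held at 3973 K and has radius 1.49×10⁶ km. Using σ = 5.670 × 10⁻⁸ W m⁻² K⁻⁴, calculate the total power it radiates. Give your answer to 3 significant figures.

Surface area A = 4πR² = 4π(1.49×10⁹ m)² = 2.78986×10¹⁹ m².
P = σAT⁴ = 5.670×10⁻⁸ × 2.78986×10¹⁹ × (3973)⁴ = 3.94×10²⁶ W.

P ≈ 3.94×10²⁶ W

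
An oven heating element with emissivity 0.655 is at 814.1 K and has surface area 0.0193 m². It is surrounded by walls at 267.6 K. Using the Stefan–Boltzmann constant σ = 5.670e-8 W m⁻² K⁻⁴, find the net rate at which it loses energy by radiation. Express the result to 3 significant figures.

Net loss ≈ 311 W

Area A = 0.0193 m².
Net radiated power P_net = εσA(T⁴ − T₀⁴) = 0.655×5.670×10⁻⁸×0.0193×(814.1⁴ − 267.6⁴).
T⁴ − T₀⁴ = 4.39249×10¹¹ − 5.12796×10⁹ = 4.34121×10¹¹ K⁴, so P_net = 311 W.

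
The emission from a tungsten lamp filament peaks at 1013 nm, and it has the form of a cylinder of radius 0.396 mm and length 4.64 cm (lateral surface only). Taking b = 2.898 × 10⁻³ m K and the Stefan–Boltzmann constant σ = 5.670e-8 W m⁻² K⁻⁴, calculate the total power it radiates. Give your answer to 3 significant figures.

P ≈ 438 W

Wien's law: T = b/λ_max = 2.898×10⁻³/1.013×10⁻⁶ = 2860.81 K.
Lateral area A = 2πrL = 2π×3.96×10⁻⁴×0.0464 = 1.15450×10⁻⁴ m².
Then P = σAT⁴ = 5.670×10⁻⁸×1.15450×10⁻⁴×(2860.81)⁴ = 438 W.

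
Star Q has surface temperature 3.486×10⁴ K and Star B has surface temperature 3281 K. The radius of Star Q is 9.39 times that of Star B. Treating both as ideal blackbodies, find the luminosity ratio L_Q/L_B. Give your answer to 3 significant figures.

L ∝ R²T⁴, so L_Q/L_B = (R_Q/R_B)²(T_Q/T_B)⁴ = (9.39)² × (3.486×10⁴/3281)⁴ = 88.1721 × 12743.4 = 1.12×10⁶.

L_Q/L_B ≈ 1.12×10⁶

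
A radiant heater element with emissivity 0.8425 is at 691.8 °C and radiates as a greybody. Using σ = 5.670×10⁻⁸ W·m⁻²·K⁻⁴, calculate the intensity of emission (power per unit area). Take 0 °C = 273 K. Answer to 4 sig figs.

I ≈ 4.139×10⁴ W/m²

T = 691.8 °C + 273 = 964.8 K.
Stefan–Boltzmann: I = εσT⁴ = 0.8425 × 5.670×10⁻⁸ × (964.8)⁴ = 4.139×10⁴ W/m².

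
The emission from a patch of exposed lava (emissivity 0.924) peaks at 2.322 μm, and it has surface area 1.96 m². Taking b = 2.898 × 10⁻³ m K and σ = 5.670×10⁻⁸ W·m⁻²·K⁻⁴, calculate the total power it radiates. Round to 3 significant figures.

P ≈ 2.49×10⁵ W

Wien's law: T = b/λ_max = 2.898×10⁻³/2.322×10⁻⁶ = 1248.06 K.
Area A = 1.96 m².
Then P = εσAT⁴ = 0.924×5.670×10⁻⁸×1.96×(1248.06)⁴ = 2.49×10⁵ W.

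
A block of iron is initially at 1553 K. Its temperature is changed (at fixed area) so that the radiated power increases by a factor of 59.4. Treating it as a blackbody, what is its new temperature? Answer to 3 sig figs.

T₂ ≈ 4.31×10³ K

P ∝ T⁴, so T₂/T₁ = (P₂/P₁)^(1/4) = (59.4)^(1/4) = 2.77617.
T₂ = 1553 × 2.77617 = 4.31×10³ K.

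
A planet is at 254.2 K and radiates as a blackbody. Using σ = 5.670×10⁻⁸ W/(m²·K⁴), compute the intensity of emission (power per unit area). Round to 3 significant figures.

Stefan–Boltzmann: I = σT⁴ = 5.670×10⁻⁸ × (254.2)⁴ = 237 W/m².

I ≈ 237 W/m²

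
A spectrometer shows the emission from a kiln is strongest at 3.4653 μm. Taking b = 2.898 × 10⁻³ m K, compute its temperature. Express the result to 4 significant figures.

Wien's law gives T = b/λ_max = (2.898×10⁻³ m·K)/(3.4653×10⁻⁶ m) = 836.3 K.

T ≈ 836.3 K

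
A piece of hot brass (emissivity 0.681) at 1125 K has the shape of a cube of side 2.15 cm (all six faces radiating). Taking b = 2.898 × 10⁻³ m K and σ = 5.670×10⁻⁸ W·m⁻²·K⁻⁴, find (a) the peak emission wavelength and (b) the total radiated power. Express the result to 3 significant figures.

λ_max ≈ 2.58 μm; P ≈ 172 W

(a) λ_max = b/T = 2.898×10⁻³/1125 = 2.576×10⁻⁶ m = 2.58 μm.
Area A = 6s² = 6×(0.0215 m)² = 2.7735×10⁻³ m².
(b) P = εσAT⁴ = 0.681×5.670×10⁻⁸×2.7735×10⁻³×(1125)⁴ = 172 W.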